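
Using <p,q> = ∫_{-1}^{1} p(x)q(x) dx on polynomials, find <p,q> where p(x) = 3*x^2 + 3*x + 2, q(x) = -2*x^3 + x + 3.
<p,q> = 88/5

Expand the product: p(x)·q(x) = -6*x^5 - 6*x^4 - x^3 + 12*x^2 + 11*x + 6.
∫_{-1}^{1} of each monomial x^k gives [2/(k+1) if k even, 0 if k odd]. Integrating term-by-term (or equivalently evaluating the antiderivative F(x) = -x^6 - 6*x^5/5 - x^4/4 + 4*x^3 + 11*x^2/2 + 6*x at the endpoints):
  F(1) − F(−1) = 261/20 − (-91/20) = 88/5.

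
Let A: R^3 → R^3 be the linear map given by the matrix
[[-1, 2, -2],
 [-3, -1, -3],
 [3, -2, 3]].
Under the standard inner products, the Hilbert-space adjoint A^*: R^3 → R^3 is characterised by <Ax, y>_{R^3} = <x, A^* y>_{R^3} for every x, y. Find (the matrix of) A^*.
A^* = A^T =
[[-1, -3, 3],
 [2, -1, -2],
 [-2, -3, 3]]

For real matrices with standard dot products, the defining identity <Ax, y> = <x, A^* y> gives (Ax)^T y = x^T (A^*) y, i.e. x^T A^T y = x^T (A^*) y. Since this holds for all x, y, we must have A^* = A^T. Therefore
A^* =
[[-1, -3, 3],
 [2, -1, -2],
 [-2, -3, 3]].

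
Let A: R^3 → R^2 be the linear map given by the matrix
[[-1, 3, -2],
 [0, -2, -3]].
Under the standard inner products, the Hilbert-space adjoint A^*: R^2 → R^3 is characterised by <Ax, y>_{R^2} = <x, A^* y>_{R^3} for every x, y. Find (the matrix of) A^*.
A^* = A^T =
[[-1, 0],
 [3, -2],
 [-2, -3]]

For real matrices with standard dot products, the defining identity <Ax, y> = <x, A^* y> gives (Ax)^T y = x^T (A^*) y, i.e. x^T A^T y = x^T (A^*) y. Since this holds for all x, y, we must have A^* = A^T. Therefore
A^* =
[[-1, 0],
 [3, -2],
 [-2, -3]].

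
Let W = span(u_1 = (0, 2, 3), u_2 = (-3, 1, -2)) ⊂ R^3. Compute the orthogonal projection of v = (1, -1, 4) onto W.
proj_W(v) = (174/83, 34/83, 254/83)

Set up U = [u_1 | ... | u_2] ∈ R^(3×2). The projector onto W = col(U) is P = U (U^T U)^(-1) U^T.
Compute U^T U =
  [13, -4]
  [-4, 14],
and U^T v = (10, -12).
Solve U^T U · c = U^T v for the coefficients: c = (46/83, -58/83). The projection is proj_W(v) = U c.
Check: (v - proj_W(v)) · u_1 = 0  (should be 0).
Check: (v - proj_W(v)) · u_2 = 0  (should be 0).
Result: proj_W(v) = (174/83, 34/83, 254/83).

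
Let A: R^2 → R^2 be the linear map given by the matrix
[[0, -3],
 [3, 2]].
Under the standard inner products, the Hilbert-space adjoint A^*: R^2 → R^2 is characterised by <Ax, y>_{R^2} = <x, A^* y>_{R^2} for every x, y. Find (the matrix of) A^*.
A^* = A^T =
[[0, 3],
 [-3, 2]]

For real matrices with standard dot products, the defining identity <Ax, y> = <x, A^* y> gives (Ax)^T y = x^T (A^*) y, i.e. x^T A^T y = x^T (A^*) y. Since this holds for all x, y, we must have A^* = A^T. Therefore
A^* =
[[0, 3],
 [-3, 2]].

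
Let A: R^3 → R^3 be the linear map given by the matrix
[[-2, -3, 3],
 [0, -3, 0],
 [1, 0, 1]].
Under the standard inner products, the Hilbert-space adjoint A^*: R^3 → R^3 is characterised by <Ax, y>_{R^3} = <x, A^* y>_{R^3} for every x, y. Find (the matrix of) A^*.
A^* = A^T =
[[-2, 0, 1],
 [-3, -3, 0],
 [3, 0, 1]]

For real matrices with standard dot products, the defining identity <Ax, y> = <x, A^* y> gives (Ax)^T y = x^T (A^*) y, i.e. x^T A^T y = x^T (A^*) y. Since this holds for all x, y, we must have A^* = A^T. Therefore
A^* =
[[-2, 0, 1],
 [-3, -3, 0],
 [3, 0, 1]].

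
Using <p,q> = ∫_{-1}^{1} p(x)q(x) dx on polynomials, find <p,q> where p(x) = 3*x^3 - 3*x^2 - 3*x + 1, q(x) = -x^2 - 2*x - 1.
<p,q> = 32/15

Expand the product: p(x)·q(x) = -3*x^5 - 3*x^4 + 6*x^3 + 8*x^2 + x - 1.
∫_{-1}^{1} of each monomial x^k gives [2/(k+1) if k even, 0 if k odd]. Integrating term-by-term (or equivalently evaluating the antiderivative F(x) = -x^6/2 - 3*x^5/5 + 3*x^4/2 + 8*x^3/3 + x^2/2 - x at the endpoints):
  F(1) − F(−1) = 77/30 − (13/30) = 32/15.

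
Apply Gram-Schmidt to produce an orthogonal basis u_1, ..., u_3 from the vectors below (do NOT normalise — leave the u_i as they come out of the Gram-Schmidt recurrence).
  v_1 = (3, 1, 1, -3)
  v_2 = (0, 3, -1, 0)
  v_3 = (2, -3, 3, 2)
Orthogonal basis:
  u_1 = (3, 1, 1, -3)
  u_2 = (-3/10, 29/10, -11/10, 3/10)
  u_3 = (80/49, 27/49, 81/49, 116/49)

Apply the Gram-Schmidt recurrence
  u_1 = v_1
  u_i = v_i − Σ_{j<i} ((v_i · u_j) / (u_j · u_j)) · u_j.

Step by step this gives:
  u_1 = (3, 1, 1, -3)
  u_2 = (-3/10, 29/10, -11/10, 3/10)
  u_3 = (80/49, 27/49, 81/49, 116/49)

Orthogonality check:
  u_2 · u_1 = 0 (should be 0)
  u_3 · u_1 = 0 (should be 0)
  u_3 · u_2 = 0 (should be 0)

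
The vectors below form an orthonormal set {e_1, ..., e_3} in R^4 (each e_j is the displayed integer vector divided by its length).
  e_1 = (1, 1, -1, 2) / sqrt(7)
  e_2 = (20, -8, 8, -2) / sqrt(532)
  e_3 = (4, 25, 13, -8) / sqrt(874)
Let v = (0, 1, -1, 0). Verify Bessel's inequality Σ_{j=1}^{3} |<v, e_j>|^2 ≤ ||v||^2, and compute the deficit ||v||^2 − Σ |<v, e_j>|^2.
Σ |<v, e_j>|^2 = 28/23; ||v||^2 = 2; deficit = 18/23

Write each e_j = u_j / sqrt(<u_j, u_j>) where u_j is the displayed integer vector. Then <v, e_j> = <v, u_j> / sqrt(<u_j, u_j>), so |<v, e_j>|^2 = <v, u_j>^2 / <u_j, u_j>.
Coefficients: <v, e_1> = 2/sqrt(7), <v, e_2> = -16/sqrt(532), <v, e_3> = 12/sqrt(874).
Square and sum: Σ |<v, e_j>|^2 = 28/23.
Compute ||v||^2 = v·v = 2.
Deficit = 2 − 28/23 = 18/23 ≥ 0, confirming Bessel's inequality. (The deficit equals ||v − Σ <v,e_j> e_j||^2, the squared distance from v to span{e_j}.)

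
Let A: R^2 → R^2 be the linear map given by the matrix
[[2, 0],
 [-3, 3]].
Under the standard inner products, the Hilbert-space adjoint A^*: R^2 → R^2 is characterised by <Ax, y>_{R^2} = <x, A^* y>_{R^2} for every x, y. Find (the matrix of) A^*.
A^* = A^T =
[[2, -3],
 [0, 3]]

For real matrices with standard dot products, the defining identity <Ax, y> = <x, A^* y> gives (Ax)^T y = x^T (A^*) y, i.e. x^T A^T y = x^T (A^*) y. Since this holds for all x, y, we must have A^* = A^T. Therefore
A^* =
[[2, -3],
 [0, 3]].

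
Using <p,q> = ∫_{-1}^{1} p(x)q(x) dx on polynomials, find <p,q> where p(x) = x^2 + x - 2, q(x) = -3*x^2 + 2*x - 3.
<p,q> = 212/15

Expand the product: p(x)·q(x) = -3*x^4 - x^3 + 5*x^2 - 7*x + 6.
∫_{-1}^{1} of each monomial x^k gives [2/(k+1) if k even, 0 if k odd]. Integrating term-by-term (or equivalently evaluating the antiderivative F(x) = -3*x^5/5 - x^4/4 + 5*x^3/3 - 7*x^2/2 + 6*x at the endpoints):
  F(1) − F(−1) = 199/60 − (-649/60) = 212/15.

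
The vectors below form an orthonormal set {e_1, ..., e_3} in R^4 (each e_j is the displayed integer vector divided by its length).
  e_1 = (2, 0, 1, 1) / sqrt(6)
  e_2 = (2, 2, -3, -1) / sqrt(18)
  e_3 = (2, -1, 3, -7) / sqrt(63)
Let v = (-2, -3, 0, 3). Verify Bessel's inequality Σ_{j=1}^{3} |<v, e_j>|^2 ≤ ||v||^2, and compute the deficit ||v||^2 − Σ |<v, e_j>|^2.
Σ |<v, e_j>|^2 = 362/21; ||v||^2 = 22; deficit = 100/21

Write each e_j = u_j / sqrt(<u_j, u_j>) where u_j is the displayed integer vector. Then <v, e_j> = <v, u_j> / sqrt(<u_j, u_j>), so |<v, e_j>|^2 = <v, u_j>^2 / <u_j, u_j>.
Coefficients: <v, e_1> = -1/sqrt(6), <v, e_2> = -13/sqrt(18), <v, e_3> = -22/sqrt(63).
Square and sum: Σ |<v, e_j>|^2 = 362/21.
Compute ||v||^2 = v·v = 22.
Deficit = 22 − 362/21 = 100/21 ≥ 0, confirming Bessel's inequality. (The deficit equals ||v − Σ <v,e_j> e_j||^2, the squared distance from v to span{e_j}.)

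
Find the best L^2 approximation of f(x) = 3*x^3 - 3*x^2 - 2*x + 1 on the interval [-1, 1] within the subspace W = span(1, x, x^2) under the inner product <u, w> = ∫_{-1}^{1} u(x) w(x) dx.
g(x) = -3*x^2 - x/5 + 1

The best approximation g ∈ W is the orthogonal projection of f onto W. Writing g = a_0 + a_1 x + a_2 x^2, the coefficients solve the normal equations G · a = b where
  G_{ij} = <φ_i, φ_j> and b_i = <f, φ_i>, with φ_0 = 1, φ_1 = x, φ_2 = x^2.
G =
  [2, 0, 2/3]
  [0, 2/3, 0]
  [2/3, 0, 2/5],
b = (0, -2/15, -8/15).
Solving gives a_0 = 1, a_1 = -1/5, a_2 = -3, so
  g(x) = -3*x^2 - x/5 + 1.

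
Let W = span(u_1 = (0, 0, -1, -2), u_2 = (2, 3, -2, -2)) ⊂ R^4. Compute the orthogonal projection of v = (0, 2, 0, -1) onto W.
proj_W(v) = (56/69, 28/23, -50/69, -44/69)

Set up U = [u_1 | ... | u_2] ∈ R^(4×2). The projector onto W = col(U) is P = U (U^T U)^(-1) U^T.
Compute U^T U =
  [5, 6]
  [6, 21],
and U^T v = (2, 8).
Solve U^T U · c = U^T v for the coefficients: c = (-2/23, 28/69). The projection is proj_W(v) = U c.
Check: (v - proj_W(v)) · u_1 = 0  (should be 0).
Check: (v - proj_W(v)) · u_2 = 0  (should be 0).
Result: proj_W(v) = (56/69, 28/23, -50/69, -44/69).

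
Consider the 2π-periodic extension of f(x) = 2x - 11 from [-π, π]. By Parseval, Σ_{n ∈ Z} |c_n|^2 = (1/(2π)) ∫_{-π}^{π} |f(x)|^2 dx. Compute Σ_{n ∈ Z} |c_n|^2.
Σ |c_n|^2 = 4π^2/3 + 121

Expand and integrate term by term over [-π, π]:
  ∫ (2x)^2 dx = 4·(2π^3/3); ∫ 2·2·(-11)·x dx = 0 (odd integrand); ∫ (-11)^2 dx = 121·2π.
So (1/(2π)) ∫_{-π}^{π} (2x - 11)^2 dx = 4π^2/3 + 121 = 4π^2/3 + 121.
Parseval ⇒ Σ |c_n|^2 = 4π^2/3 + 121.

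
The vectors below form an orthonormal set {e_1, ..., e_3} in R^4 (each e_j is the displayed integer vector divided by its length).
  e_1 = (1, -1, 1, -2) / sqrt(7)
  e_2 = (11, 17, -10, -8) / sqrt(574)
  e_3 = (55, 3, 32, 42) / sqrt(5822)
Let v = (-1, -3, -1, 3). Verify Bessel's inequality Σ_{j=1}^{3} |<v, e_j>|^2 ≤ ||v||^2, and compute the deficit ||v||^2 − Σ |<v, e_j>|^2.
Σ |<v, e_j>|^2 = 979/71; ||v||^2 = 20; deficit = 441/71

Write each e_j = u_j / sqrt(<u_j, u_j>) where u_j is the displayed integer vector. Then <v, e_j> = <v, u_j> / sqrt(<u_j, u_j>), so |<v, e_j>|^2 = <v, u_j>^2 / <u_j, u_j>.
Coefficients: <v, e_1> = -5/sqrt(7), <v, e_2> = -76/sqrt(574), <v, e_3> = 30/sqrt(5822).
Square and sum: Σ |<v, e_j>|^2 = 979/71.
Compute ||v||^2 = v·v = 20.
Deficit = 20 − 979/71 = 441/71 ≥ 0, confirming Bessel's inequality. (The deficit equals ||v − Σ <v,e_j> e_j||^2, the squared distance from v to span{e_j}.)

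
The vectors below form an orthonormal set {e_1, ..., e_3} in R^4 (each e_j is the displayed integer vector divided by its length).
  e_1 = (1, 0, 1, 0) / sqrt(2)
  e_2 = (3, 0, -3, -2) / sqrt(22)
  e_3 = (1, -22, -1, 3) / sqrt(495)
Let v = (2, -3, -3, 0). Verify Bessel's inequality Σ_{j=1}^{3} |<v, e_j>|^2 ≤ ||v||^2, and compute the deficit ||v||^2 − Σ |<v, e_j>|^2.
Σ |<v, e_j>|^2 = 941/45; ||v||^2 = 22; deficit = 49/45

Write each e_j = u_j / sqrt(<u_j, u_j>) where u_j is the displayed integer vector. Then <v, e_j> = <v, u_j> / sqrt(<u_j, u_j>), so |<v, e_j>|^2 = <v, u_j>^2 / <u_j, u_j>.
Coefficients: <v, e_1> = -1/sqrt(2), <v, e_2> = 15/sqrt(22), <v, e_3> = 71/sqrt(495).
Square and sum: Σ |<v, e_j>|^2 = 941/45.
Compute ||v||^2 = v·v = 22.
Deficit = 22 − 941/45 = 49/45 ≥ 0, confirming Bessel's inequality. (The deficit equals ||v − Σ <v,e_j> e_j||^2, the squared distance from v to span{e_j}.)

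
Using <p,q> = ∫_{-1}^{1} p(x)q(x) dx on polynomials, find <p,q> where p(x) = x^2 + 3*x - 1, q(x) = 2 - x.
<p,q> = -14/3

Expand the product: p(x)·q(x) = -x^3 - x^2 + 7*x - 2.
∫_{-1}^{1} of each monomial x^k gives [2/(k+1) if k even, 0 if k odd]. Integrating term-by-term (or equivalently evaluating the antiderivative F(x) = -x^4/4 - x^3/3 + 7*x^2/2 - 2*x at the endpoints):
  F(1) − F(−1) = 11/12 − (67/12) = -14/3.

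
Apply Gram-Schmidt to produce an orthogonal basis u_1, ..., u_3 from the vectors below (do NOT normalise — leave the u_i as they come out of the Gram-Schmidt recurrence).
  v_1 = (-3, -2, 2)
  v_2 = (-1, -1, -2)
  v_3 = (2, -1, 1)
Orthogonal basis:
  u_1 = (-3, -2, 2)
  u_2 = (-14/17, -15/17, -36/17)
  u_3 = (126/101, -168/101, 21/101)

Apply the Gram-Schmidt recurrence
  u_1 = v_1
  u_i = v_i − Σ_{j<i} ((v_i · u_j) / (u_j · u_j)) · u_j.

Step by step this gives:
  u_1 = (-3, -2, 2)
  u_2 = (-14/17, -15/17, -36/17)
  u_3 = (126/101, -168/101, 21/101)

Orthogonality check:
  u_2 · u_1 = 0 (should be 0)
  u_3 · u_1 = 0 (should be 0)
  u_3 · u_2 = 0 (should be 0)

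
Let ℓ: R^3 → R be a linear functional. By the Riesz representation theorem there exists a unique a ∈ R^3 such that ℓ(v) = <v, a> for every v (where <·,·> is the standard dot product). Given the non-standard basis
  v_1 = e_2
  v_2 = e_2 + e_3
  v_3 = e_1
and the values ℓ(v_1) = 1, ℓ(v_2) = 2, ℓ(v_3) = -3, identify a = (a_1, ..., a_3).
a = (-3, 1, 1)

Write a = (a_1, ..., a_3) in the standard basis. For each basis vector v_i, ℓ(v_i) = <v_i, a> is a linear equation in the a_j's. Collect the n equations into a matrix system V a = ℓ, where row i of V is v_i (expressed in the standard basis). Since V is invertible (lower-triangular with 1s on the diagonal, up to permutation), solve by back-substitution:
  V =
[[0, 1, 0],
 [0, 1, 1],
 [1, 0, 0]]
  V a = (1, 2, -3)
Solving gives a = (-3, 1, 1).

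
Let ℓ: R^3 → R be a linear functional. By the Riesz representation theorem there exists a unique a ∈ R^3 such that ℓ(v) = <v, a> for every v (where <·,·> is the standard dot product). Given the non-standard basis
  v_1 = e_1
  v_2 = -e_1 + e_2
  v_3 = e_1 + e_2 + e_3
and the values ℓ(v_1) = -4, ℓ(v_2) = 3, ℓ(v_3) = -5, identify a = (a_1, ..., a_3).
a = (-4, -1, 0)

Write a = (a_1, ..., a_3) in the standard basis. For each basis vector v_i, ℓ(v_i) = <v_i, a> is a linear equation in the a_j's. Collect the n equations into a matrix system V a = ℓ, where row i of V is v_i (expressed in the standard basis). Since V is invertible (lower-triangular with 1s on the diagonal, up to permutation), solve by back-substitution:
  V =
[[1, 0, 0],
 [-1, 1, 0],
 [1, 1, 1]]
  V a = (-4, 3, -5)
Solving gives a = (-4, -1, 0).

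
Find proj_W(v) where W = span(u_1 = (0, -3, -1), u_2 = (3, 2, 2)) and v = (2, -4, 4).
proj_W(v) = (186/53, -152/53, 32/53)

Set up U = [u_1 | ... | u_2] ∈ R^(3×2). The projector onto W = col(U) is P = U (U^T U)^(-1) U^T.
Compute U^T U =
  [10, -8]
  [-8, 17],
and U^T v = (8, 6).
Solve U^T U · c = U^T v for the coefficients: c = (92/53, 62/53). The projection is proj_W(v) = U c.
Check: (v - proj_W(v)) · u_1 = 0  (should be 0).
Check: (v - proj_W(v)) · u_2 = 0  (should be 0).
Result: proj_W(v) = (186/53, -152/53, 32/53).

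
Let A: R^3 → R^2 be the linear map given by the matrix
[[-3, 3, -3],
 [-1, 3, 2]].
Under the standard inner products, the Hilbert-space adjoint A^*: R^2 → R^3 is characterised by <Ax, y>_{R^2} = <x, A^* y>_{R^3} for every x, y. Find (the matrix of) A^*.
A^* = A^T =
[[-3, -1],
 [3, 3],
 [-3, 2]]

For real matrices with standard dot products, the defining identity <Ax, y> = <x, A^* y> gives (Ax)^T y = x^T (A^*) y, i.e. x^T A^T y = x^T (A^*) y. Since this holds for all x, y, we must have A^* = A^T. Therefore
A^* =
[[-3, -1],
 [3, 3],
 [-3, 2]].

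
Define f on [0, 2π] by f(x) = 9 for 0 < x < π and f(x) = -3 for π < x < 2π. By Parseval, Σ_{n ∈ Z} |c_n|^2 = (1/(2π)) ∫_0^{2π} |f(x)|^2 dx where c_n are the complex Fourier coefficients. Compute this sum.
Σ |c_n|^2 = 45

Parseval equates the L^2 energy of f (normalised by 1/(2π)) with the ℓ^2 sum of its Fourier coefficients: (1/(2π)) ∫_0^{2π} |f|^2 = Σ |c_n|^2.
Compute the left side: (1/(2π)) [∫_0^π 9^2 dx + ∫_π^{2π} (-3)^2 dx] = (1/(2π)) · (81π + 9π) = (81 + 9)/2 = 45.
So Σ_{n ∈ Z} |c_n|^2 = 45.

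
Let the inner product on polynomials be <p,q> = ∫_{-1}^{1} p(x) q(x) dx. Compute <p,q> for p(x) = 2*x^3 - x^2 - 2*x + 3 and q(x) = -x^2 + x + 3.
<p,q> = 208/15

Expand the product: p(x)·q(x) = -2*x^5 + 3*x^4 + 7*x^3 - 8*x^2 - 3*x + 9.
∫_{-1}^{1} of each monomial x^k gives [2/(k+1) if k even, 0 if k odd]. Integrating term-by-term (or equivalently evaluating the antiderivative F(x) = -x^6/3 + 3*x^5/5 + 7*x^4/4 - 8*x^3/3 - 3*x^2/2 + 9*x at the endpoints):
  F(1) − F(−1) = 137/20 − (-421/60) = 208/15.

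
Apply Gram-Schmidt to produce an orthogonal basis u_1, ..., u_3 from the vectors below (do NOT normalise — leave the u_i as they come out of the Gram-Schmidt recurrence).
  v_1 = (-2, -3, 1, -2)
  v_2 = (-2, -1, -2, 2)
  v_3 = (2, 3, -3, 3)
Orthogonal basis:
  u_1 = (-2, -3, 1, -2)
  u_2 = (-17/9, -5/6, -37/18, 19/9)
  u_3 = (108/233, -62/233, -184/233, -107/233)

Apply the Gram-Schmidt recurrence
  u_1 = v_1
  u_i = v_i − Σ_{j<i} ((v_i · u_j) / (u_j · u_j)) · u_j.

Step by step this gives:
  u_1 = (-2, -3, 1, -2)
  u_2 = (-17/9, -5/6, -37/18, 19/9)
  u_3 = (108/233, -62/233, -184/233, -107/233)

Orthogonality check:
  u_2 · u_1 = 0 (should be 0)
  u_3 · u_1 = 0 (should be 0)
  u_3 · u_2 = 0 (should be 0)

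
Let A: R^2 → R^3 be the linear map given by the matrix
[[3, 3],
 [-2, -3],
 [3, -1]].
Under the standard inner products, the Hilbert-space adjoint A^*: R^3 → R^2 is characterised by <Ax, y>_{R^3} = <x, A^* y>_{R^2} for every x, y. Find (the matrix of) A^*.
A^* = A^T =
[[3, -2, 3],
 [3, -3, -1]]

For real matrices with standard dot products, the defining identity <Ax, y> = <x, A^* y> gives (Ax)^T y = x^T (A^*) y, i.e. x^T A^T y = x^T (A^*) y. Since this holds for all x, y, we must have A^* = A^T. Therefore
A^* =
[[3, -2, 3],
 [3, -3, -1]].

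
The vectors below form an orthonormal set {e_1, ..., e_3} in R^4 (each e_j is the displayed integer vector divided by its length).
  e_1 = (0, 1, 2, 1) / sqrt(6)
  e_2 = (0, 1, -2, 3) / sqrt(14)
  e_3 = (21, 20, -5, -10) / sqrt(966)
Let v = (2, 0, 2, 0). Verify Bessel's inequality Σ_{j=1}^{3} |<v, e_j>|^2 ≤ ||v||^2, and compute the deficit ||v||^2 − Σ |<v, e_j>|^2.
Σ |<v, e_j>|^2 = 112/23; ||v||^2 = 8; deficit = 72/23

Write each e_j = u_j / sqrt(<u_j, u_j>) where u_j is the displayed integer vector. Then <v, e_j> = <v, u_j> / sqrt(<u_j, u_j>), so |<v, e_j>|^2 = <v, u_j>^2 / <u_j, u_j>.
Coefficients: <v, e_1> = 4/sqrt(6), <v, e_2> = -4/sqrt(14), <v, e_3> = 32/sqrt(966).
Square and sum: Σ |<v, e_j>|^2 = 112/23.
Compute ||v||^2 = v·v = 8.
Deficit = 8 − 112/23 = 72/23 ≥ 0, confirming Bessel's inequality. (The deficit equals ||v − Σ <v,e_j> e_j||^2, the squared distance from v to span{e_j}.)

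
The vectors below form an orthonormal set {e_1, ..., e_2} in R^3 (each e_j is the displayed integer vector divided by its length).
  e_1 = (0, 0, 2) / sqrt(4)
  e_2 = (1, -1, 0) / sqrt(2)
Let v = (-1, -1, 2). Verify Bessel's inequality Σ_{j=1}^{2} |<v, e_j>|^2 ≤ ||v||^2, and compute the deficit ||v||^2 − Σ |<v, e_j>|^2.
Σ |<v, e_j>|^2 = 4; ||v||^2 = 6; deficit = 2

Write each e_j = u_j / sqrt(<u_j, u_j>) where u_j is the displayed integer vector. Then <v, e_j> = <v, u_j> / sqrt(<u_j, u_j>), so |<v, e_j>|^2 = <v, u_j>^2 / <u_j, u_j>.
Coefficients: <v, e_1> = 4/sqrt(4), <v, e_2> = 0/sqrt(2).
Square and sum: Σ |<v, e_j>|^2 = 4.
Compute ||v||^2 = v·v = 6.
Deficit = 6 − 4 = 2 ≥ 0, confirming Bessel's inequality. (The deficit equals ||v − Σ <v,e_j> e_j||^2, the squared distance from v to span{e_j}.)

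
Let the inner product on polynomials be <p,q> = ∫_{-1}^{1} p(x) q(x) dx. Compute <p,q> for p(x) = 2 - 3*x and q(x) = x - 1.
<p,q> = -6

Expand the product: p(x)·q(x) = -3*x^2 + 5*x - 2.
∫_{-1}^{1} of each monomial x^k gives [2/(k+1) if k even, 0 if k odd]. Integrating term-by-term (or equivalently evaluating the antiderivative F(x) = -x^3 + 5*x^2/2 - 2*x at the endpoints):
  F(1) − F(−1) = -1/2 − (11/2) = -6.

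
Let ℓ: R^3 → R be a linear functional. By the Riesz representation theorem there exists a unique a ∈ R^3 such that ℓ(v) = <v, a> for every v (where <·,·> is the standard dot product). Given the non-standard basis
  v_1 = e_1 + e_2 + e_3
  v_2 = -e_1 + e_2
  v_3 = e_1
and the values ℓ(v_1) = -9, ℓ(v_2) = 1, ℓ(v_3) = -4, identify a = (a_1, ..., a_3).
a = (-4, -3, -2)

Write a = (a_1, ..., a_3) in the standard basis. For each basis vector v_i, ℓ(v_i) = <v_i, a> is a linear equation in the a_j's. Collect the n equations into a matrix system V a = ℓ, where row i of V is v_i (expressed in the standard basis). Since V is invertible (lower-triangular with 1s on the diagonal, up to permutation), solve by back-substitution:
  V =
[[1, 1, 1],
 [-1, 1, 0],
 [1, 0, 0]]
  V a = (-9, 1, -4)
Solving gives a = (-4, -3, -2).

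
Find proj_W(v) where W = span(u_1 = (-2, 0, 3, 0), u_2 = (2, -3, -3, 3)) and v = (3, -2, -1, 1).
proj_W(v) = (18/13, -3/2, -27/13, 3/2)

Set up U = [u_1 | ... | u_2] ∈ R^(4×2). The projector onto W = col(U) is P = U (U^T U)^(-1) U^T.
Compute U^T U =
  [13, -13]
  [-13, 31],
and U^T v = (-9, 18).
Solve U^T U · c = U^T v for the coefficients: c = (-5/26, 1/2). The projection is proj_W(v) = U c.
Check: (v - proj_W(v)) · u_1 = 0  (should be 0).
Check: (v - proj_W(v)) · u_2 = 0  (should be 0).
Result: proj_W(v) = (18/13, -3/2, -27/13, 3/2).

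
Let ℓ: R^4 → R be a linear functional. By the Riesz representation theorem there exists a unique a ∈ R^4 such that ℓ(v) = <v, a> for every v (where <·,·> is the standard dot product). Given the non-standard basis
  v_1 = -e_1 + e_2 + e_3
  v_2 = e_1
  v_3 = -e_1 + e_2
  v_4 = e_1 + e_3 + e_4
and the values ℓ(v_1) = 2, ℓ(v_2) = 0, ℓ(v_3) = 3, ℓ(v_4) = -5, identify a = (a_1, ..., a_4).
a = (0, 3, -1, -4)

Write a = (a_1, ..., a_4) in the standard basis. For each basis vector v_i, ℓ(v_i) = <v_i, a> is a linear equation in the a_j's. Collect the n equations into a matrix system V a = ℓ, where row i of V is v_i (expressed in the standard basis). Since V is invertible (lower-triangular with 1s on the diagonal, up to permutation), solve by back-substitution:
  V =
[[-1, 1, 1, 0],
 [1, 0, 0, 0],
 [-1, 1, 0, 0],
 [1, 0, 1, 1]]
  V a = (2, 0, 3, -5)
Solving gives a = (0, 3, -1, -4).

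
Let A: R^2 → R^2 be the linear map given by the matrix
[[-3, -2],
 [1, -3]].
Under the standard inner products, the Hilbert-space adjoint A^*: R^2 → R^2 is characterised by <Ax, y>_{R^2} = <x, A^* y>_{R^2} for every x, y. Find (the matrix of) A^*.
A^* = A^T =
[[-3, 1],
 [-2, -3]]

For real matrices with standard dot products, the defining identity <Ax, y> = <x, A^* y> gives (Ax)^T y = x^T (A^*) y, i.e. x^T A^T y = x^T (A^*) y. Since this holds for all x, y, we must have A^* = A^T. Therefore
A^* =
[[-3, 1],
 [-2, -3]].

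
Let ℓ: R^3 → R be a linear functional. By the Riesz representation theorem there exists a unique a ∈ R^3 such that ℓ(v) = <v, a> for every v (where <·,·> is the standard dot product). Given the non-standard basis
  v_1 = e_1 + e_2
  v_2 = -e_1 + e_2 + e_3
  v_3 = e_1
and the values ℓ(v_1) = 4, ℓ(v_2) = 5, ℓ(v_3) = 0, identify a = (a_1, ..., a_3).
a = (0, 4, 1)

Write a = (a_1, ..., a_3) in the standard basis. For each basis vector v_i, ℓ(v_i) = <v_i, a> is a linear equation in the a_j's. Collect the n equations into a matrix system V a = ℓ, where row i of V is v_i (expressed in the standard basis). Since V is invertible (lower-triangular with 1s on the diagonal, up to permutation), solve by back-substitution:
  V =
[[1, 1, 0],
 [-1, 1, 1],
 [1, 0, 0]]
  V a = (4, 5, 0)
Solving gives a = (0, 4, 1).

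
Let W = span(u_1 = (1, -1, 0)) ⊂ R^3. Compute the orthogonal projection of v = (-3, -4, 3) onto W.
proj_W(v) = (1/2, -1/2, 0)

Set up U = [u_1 | ... | u_1] ∈ R^(3×1). The projector onto W = col(U) is P = U (U^T U)^(-1) U^T.
Compute U^T U =
  [2],
and U^T v = (1).
Solve U^T U · c = U^T v for the coefficients: c = (1/2). The projection is proj_W(v) = U c.
Check: (v - proj_W(v)) · u_1 = 0  (should be 0).
Result: proj_W(v) = (1/2, -1/2, 0).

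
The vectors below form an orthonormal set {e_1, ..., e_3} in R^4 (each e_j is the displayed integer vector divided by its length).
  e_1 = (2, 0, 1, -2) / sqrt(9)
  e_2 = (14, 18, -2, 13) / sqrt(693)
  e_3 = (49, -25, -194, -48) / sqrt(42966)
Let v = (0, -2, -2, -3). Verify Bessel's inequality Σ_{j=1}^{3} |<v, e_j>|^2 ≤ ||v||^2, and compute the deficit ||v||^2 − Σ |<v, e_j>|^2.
Σ |<v, e_j>|^2 = 525/31; ||v||^2 = 17; deficit = 2/31

Write each e_j = u_j / sqrt(<u_j, u_j>) where u_j is the displayed integer vector. Then <v, e_j> = <v, u_j> / sqrt(<u_j, u_j>), so |<v, e_j>|^2 = <v, u_j>^2 / <u_j, u_j>.
Coefficients: <v, e_1> = 4/sqrt(9), <v, e_2> = -71/sqrt(693), <v, e_3> = 582/sqrt(42966).
Square and sum: Σ |<v, e_j>|^2 = 525/31.
Compute ||v||^2 = v·v = 17.
Deficit = 17 − 525/31 = 2/31 ≥ 0, confirming Bessel's inequality. (The deficit equals ||v − Σ <v,e_j> e_j||^2, the squared distance from v to span{e_j}.)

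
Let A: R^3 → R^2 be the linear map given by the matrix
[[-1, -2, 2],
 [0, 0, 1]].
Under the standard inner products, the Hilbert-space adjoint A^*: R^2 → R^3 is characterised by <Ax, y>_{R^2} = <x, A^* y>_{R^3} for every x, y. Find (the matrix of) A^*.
A^* = A^T =
[[-1, 0],
 [-2, 0],
 [2, 1]]

For real matrices with standard dot products, the defining identity <Ax, y> = <x, A^* y> gives (Ax)^T y = x^T (A^*) y, i.e. x^T A^T y = x^T (A^*) y. Since this holds for all x, y, we must have A^* = A^T. Therefore
A^* =
[[-1, 0],
 [-2, 0],
 [2, 1]].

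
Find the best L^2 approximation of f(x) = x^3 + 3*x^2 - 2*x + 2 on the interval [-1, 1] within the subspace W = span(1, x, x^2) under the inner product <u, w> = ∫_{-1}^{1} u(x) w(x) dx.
g(x) = 3*x^2 - 7*x/5 + 2

The best approximation g ∈ W is the orthogonal projection of f onto W. Writing g = a_0 + a_1 x + a_2 x^2, the coefficients solve the normal equations G · a = b where
  G_{ij} = <φ_i, φ_j> and b_i = <f, φ_i>, with φ_0 = 1, φ_1 = x, φ_2 = x^2.
G =
  [2, 0, 2/3]
  [0, 2/3, 0]
  [2/3, 0, 2/5],
b = (6, -14/15, 38/15).
Solving gives a_0 = 2, a_1 = -7/5, a_2 = 3, so
  g(x) = 3*x^2 - 7*x/5 + 2.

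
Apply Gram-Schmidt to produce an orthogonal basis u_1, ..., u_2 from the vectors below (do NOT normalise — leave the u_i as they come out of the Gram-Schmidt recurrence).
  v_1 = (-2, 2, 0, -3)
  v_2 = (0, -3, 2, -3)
Orthogonal basis:
  u_1 = (-2, 2, 0, -3)
  u_2 = (6/17, -57/17, 2, -42/17)

Apply the Gram-Schmidt recurrence
  u_1 = v_1
  u_i = v_i − Σ_{j<i} ((v_i · u_j) / (u_j · u_j)) · u_j.

Step by step this gives:
  u_1 = (-2, 2, 0, -3)
  u_2 = (6/17, -57/17, 2, -42/17)

Orthogonality check:
  u_2 · u_1 = 0 (should be 0)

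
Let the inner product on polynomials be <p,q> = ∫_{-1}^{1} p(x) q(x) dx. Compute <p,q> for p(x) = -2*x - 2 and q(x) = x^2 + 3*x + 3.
<p,q> = -52/3

Expand the product: p(x)·q(x) = -2*x^3 - 8*x^2 - 12*x - 6.
∫_{-1}^{1} of each monomial x^k gives [2/(k+1) if k even, 0 if k odd]. Integrating term-by-term (or equivalently evaluating the antiderivative F(x) = -x^4/2 - 8*x^3/3 - 6*x^2 - 6*x at the endpoints):
  F(1) − F(−1) = -91/6 − (13/6) = -52/3.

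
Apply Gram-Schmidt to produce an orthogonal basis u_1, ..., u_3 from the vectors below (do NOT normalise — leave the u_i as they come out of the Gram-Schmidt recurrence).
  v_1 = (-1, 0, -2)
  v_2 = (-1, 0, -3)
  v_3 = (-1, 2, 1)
Orthogonal basis:
  u_1 = (-1, 0, -2)
  u_2 = (2/5, 0, -1/5)
  u_3 = (0, 2, 0)

Apply the Gram-Schmidt recurrence
  u_1 = v_1
  u_i = v_i − Σ_{j<i} ((v_i · u_j) / (u_j · u_j)) · u_j.

Step by step this gives:
  u_1 = (-1, 0, -2)
  u_2 = (2/5, 0, -1/5)
  u_3 = (0, 2, 0)

Orthogonality check:
  u_2 · u_1 = 0 (should be 0)
  u_3 · u_1 = 0 (should be 0)
  u_3 · u_2 = 0 (should be 0)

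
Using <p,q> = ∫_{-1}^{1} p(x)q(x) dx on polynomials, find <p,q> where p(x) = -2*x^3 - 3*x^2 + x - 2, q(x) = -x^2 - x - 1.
<p,q> = 26/3

Expand the product: p(x)·q(x) = 2*x^5 + 5*x^4 + 4*x^3 + 4*x^2 + x + 2.
∫_{-1}^{1} of each monomial x^k gives [2/(k+1) if k even, 0 if k odd]. Integrating term-by-term (or equivalently evaluating the antiderivative F(x) = x^6/3 + x^5 + x^4 + 4*x^3/3 + x^2/2 + 2*x at the endpoints):
  F(1) − F(−1) = 37/6 − (-5/2) = 26/3.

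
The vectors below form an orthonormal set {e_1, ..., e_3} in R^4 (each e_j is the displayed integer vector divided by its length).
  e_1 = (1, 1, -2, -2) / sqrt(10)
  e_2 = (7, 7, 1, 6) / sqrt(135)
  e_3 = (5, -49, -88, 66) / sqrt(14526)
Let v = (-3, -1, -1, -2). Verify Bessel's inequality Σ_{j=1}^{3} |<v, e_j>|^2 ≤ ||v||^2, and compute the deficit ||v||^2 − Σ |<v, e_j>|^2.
Σ |<v, e_j>|^2 = 3459/269; ||v||^2 = 15; deficit = 576/269

Write each e_j = u_j / sqrt(<u_j, u_j>) where u_j is the displayed integer vector. Then <v, e_j> = <v, u_j> / sqrt(<u_j, u_j>), so |<v, e_j>|^2 = <v, u_j>^2 / <u_j, u_j>.
Coefficients: <v, e_1> = 2/sqrt(10), <v, e_2> = -41/sqrt(135), <v, e_3> = -10/sqrt(14526).
Square and sum: Σ |<v, e_j>|^2 = 3459/269.
Compute ||v||^2 = v·v = 15.
Deficit = 15 − 3459/269 = 576/269 ≥ 0, confirming Bessel's inequality. (The deficit equals ||v − Σ <v,e_j> e_j||^2, the squared distance from v to span{e_j}.)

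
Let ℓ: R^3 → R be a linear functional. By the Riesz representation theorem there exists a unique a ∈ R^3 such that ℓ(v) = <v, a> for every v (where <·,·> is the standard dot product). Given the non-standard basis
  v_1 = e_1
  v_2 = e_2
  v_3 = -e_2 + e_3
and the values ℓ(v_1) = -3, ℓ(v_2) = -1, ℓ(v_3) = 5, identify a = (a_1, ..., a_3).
a = (-3, -1, 4)

Write a = (a_1, ..., a_3) in the standard basis. For each basis vector v_i, ℓ(v_i) = <v_i, a> is a linear equation in the a_j's. Collect the n equations into a matrix system V a = ℓ, where row i of V is v_i (expressed in the standard basis). Since V is invertible (lower-triangular with 1s on the diagonal, up to permutation), solve by back-substitution:
  V =
[[1, 0, 0],
 [0, 1, 0],
 [0, -1, 1]]
  V a = (-3, -1, 5)
Solving gives a = (-3, -1, 4).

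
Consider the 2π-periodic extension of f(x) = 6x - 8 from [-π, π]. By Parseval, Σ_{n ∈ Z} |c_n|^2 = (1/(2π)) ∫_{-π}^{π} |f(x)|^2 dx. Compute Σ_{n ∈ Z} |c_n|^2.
Σ |c_n|^2 = 12π^2 + 64

Expand and integrate term by term over [-π, π]:
  ∫ (6x)^2 dx = 36·(2π^3/3); ∫ 2·6·(-8)·x dx = 0 (odd integrand); ∫ (-8)^2 dx = 64·2π.
So (1/(2π)) ∫_{-π}^{π} (6x - 8)^2 dx = 36π^2/3 + 64 = 12π^2 + 64.
Parseval ⇒ Σ |c_n|^2 = 12π^2 + 64.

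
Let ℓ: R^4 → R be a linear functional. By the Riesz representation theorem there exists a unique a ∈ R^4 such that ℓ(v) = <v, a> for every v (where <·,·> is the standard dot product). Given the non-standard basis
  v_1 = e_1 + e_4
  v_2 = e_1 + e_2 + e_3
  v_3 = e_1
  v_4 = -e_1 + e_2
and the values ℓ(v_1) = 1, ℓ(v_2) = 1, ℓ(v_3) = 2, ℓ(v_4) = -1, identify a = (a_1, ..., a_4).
a = (2, 1, -2, -1)

Write a = (a_1, ..., a_4) in the standard basis. For each basis vector v_i, ℓ(v_i) = <v_i, a> is a linear equation in the a_j's. Collect the n equations into a matrix system V a = ℓ, where row i of V is v_i (expressed in the standard basis). Since V is invertible (lower-triangular with 1s on the diagonal, up to permutation), solve by back-substitution:
  V =
[[1, 0, 0, 1],
 [1, 1, 1, 0],
 [1, 0, 0, 0],
 [-1, 1, 0, 0]]
  V a = (1, 1, 2, -1)
Solving gives a = (2, 1, -2, -1).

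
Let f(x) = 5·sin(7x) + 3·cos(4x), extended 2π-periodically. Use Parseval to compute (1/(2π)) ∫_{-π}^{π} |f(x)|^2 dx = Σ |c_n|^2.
Σ |c_n|^2 = 17

Expand |f|^2 and use orthogonality of {sin(nx), cos(mx)} on [-π, π]:
  ∫_{-π}^{π} sin(nx)^2 dx = π, ∫ cos(mx)^2 dx = π, and cross terms integrate to 0.
So ∫_{-π}^{π} f(x)^2 dx = 5^2 · π + 3^2 · π = (25 + 9)π.
Divide by 2π: (25 + 9)/2 = 17.
By Parseval, this equals Σ |c_n|^2.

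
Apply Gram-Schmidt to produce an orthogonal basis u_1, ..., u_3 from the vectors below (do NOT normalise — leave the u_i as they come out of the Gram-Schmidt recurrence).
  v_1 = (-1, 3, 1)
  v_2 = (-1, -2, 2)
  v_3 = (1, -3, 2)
Orthogonal basis:
  u_1 = (-1, 3, 1)
  u_2 = (-14/11, -13/11, 25/11)
  u_3 = (4/3, 1/6, 5/6)

Apply the Gram-Schmidt recurrence
  u_1 = v_1
  u_i = v_i − Σ_{j<i} ((v_i · u_j) / (u_j · u_j)) · u_j.

Step by step this gives:
  u_1 = (-1, 3, 1)
  u_2 = (-14/11, -13/11, 25/11)
  u_3 = (4/3, 1/6, 5/6)

Orthogonality check:
  u_2 · u_1 = 0 (should be 0)
  u_3 · u_1 = 0 (should be 0)
  u_3 · u_2 = 0 (should be 0)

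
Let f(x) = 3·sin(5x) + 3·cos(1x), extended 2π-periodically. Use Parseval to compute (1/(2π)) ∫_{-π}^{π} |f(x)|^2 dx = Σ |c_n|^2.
Σ |c_n|^2 = 9

Expand |f|^2 and use orthogonality of {sin(nx), cos(mx)} on [-π, π]:
  ∫_{-π}^{π} sin(nx)^2 dx = π, ∫ cos(mx)^2 dx = π, and cross terms integrate to 0.
So ∫_{-π}^{π} f(x)^2 dx = 3^2 · π + 3^2 · π = (9 + 9)π.
Divide by 2π: (9 + 9)/2 = 9.
By Parseval, this equals Σ |c_n|^2.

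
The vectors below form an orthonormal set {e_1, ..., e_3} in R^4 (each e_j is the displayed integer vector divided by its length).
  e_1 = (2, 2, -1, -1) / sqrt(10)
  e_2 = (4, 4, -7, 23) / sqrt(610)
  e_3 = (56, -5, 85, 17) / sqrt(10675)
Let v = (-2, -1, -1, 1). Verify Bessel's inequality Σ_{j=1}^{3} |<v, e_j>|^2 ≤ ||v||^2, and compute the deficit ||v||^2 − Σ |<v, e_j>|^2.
Σ |<v, e_j>|^2 = 7; ||v||^2 = 7; deficit = 0

Write each e_j = u_j / sqrt(<u_j, u_j>) where u_j is the displayed integer vector. Then <v, e_j> = <v, u_j> / sqrt(<u_j, u_j>), so |<v, e_j>|^2 = <v, u_j>^2 / <u_j, u_j>.
Coefficients: <v, e_1> = -6/sqrt(10), <v, e_2> = 18/sqrt(610), <v, e_3> = -175/sqrt(10675).
Square and sum: Σ |<v, e_j>|^2 = 7.
Compute ||v||^2 = v·v = 7.
Deficit = 7 − 7 = 0 ≥ 0, confirming Bessel's inequality. (The deficit equals ||v − Σ <v,e_j> e_j||^2, the squared distance from v to span{e_j}.)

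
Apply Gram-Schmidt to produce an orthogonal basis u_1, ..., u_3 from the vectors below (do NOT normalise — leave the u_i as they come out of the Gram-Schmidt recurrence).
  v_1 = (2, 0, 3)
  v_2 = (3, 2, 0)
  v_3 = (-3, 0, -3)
Orthogonal basis:
  u_1 = (2, 0, 3)
  u_2 = (27/13, 2, -18/13)
  u_3 = (-36/133, 54/133, 24/133)

Apply the Gram-Schmidt recurrence
  u_1 = v_1
  u_i = v_i − Σ_{j<i} ((v_i · u_j) / (u_j · u_j)) · u_j.

Step by step this gives:
  u_1 = (2, 0, 3)
  u_2 = (27/13, 2, -18/13)
  u_3 = (-36/133, 54/133, 24/133)

Orthogonality check:
  u_2 · u_1 = 0 (should be 0)
  u_3 · u_1 = 0 (should be 0)
  u_3 · u_2 = 0 (should be 0)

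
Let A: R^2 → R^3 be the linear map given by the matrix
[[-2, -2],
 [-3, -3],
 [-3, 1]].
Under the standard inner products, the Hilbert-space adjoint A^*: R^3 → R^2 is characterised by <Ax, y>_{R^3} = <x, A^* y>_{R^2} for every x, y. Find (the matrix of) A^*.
A^* = A^T =
[[-2, -3, -3],
 [-2, -3, 1]]

For real matrices with standard dot products, the defining identity <Ax, y> = <x, A^* y> gives (Ax)^T y = x^T (A^*) y, i.e. x^T A^T y = x^T (A^*) y. Since this holds for all x, y, we must have A^* = A^T. Therefore
A^* =
[[-2, -3, -3],
 [-2, -3, 1]].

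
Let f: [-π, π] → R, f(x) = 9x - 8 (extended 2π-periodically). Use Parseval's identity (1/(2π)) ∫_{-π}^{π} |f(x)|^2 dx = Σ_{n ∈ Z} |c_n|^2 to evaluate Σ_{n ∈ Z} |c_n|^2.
Σ |c_n|^2 = 27π^2 + 64

Expand and integrate term by term over [-π, π]:
  ∫ (9x)^2 dx = 81·(2π^3/3); ∫ 2·9·(-8)·x dx = 0 (odd integrand); ∫ (-8)^2 dx = 64·2π.
So (1/(2π)) ∫_{-π}^{π} (9x - 8)^2 dx = 81π^2/3 + 64 = 27π^2 + 64.
Parseval ⇒ Σ |c_n|^2 = 27π^2 + 64.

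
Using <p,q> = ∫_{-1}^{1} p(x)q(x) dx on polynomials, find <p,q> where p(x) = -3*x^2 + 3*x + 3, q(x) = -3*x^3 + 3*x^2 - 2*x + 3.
<p,q> = 34/5

Expand the product: p(x)·q(x) = 9*x^5 - 18*x^4 + 6*x^3 - 6*x^2 + 3*x + 9.
∫_{-1}^{1} of each monomial x^k gives [2/(k+1) if k even, 0 if k odd]. Integrating term-by-term (or equivalently evaluating the antiderivative F(x) = 3*x^6/2 - 18*x^5/5 + 3*x^4/2 - 2*x^3 + 3*x^2/2 + 9*x at the endpoints):
  F(1) − F(−1) = 79/10 − (11/10) = 34/5.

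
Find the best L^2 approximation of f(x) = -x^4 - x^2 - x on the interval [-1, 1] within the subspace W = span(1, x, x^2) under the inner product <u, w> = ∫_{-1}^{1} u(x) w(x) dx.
g(x) = -13*x^2/7 - x + 3/35

The best approximation g ∈ W is the orthogonal projection of f onto W. Writing g = a_0 + a_1 x + a_2 x^2, the coefficients solve the normal equations G · a = b where
  G_{ij} = <φ_i, φ_j> and b_i = <f, φ_i>, with φ_0 = 1, φ_1 = x, φ_2 = x^2.
G =
  [2, 0, 2/3]
  [0, 2/3, 0]
  [2/3, 0, 2/5],
b = (-16/15, -2/3, -24/35).
Solving gives a_0 = 3/35, a_1 = -1, a_2 = -13/7, so
  g(x) = -13*x^2/7 - x + 3/35.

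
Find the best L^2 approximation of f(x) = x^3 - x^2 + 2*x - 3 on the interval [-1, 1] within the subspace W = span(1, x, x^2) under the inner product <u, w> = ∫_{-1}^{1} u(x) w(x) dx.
g(x) = -x^2 + 13*x/5 - 3

The best approximation g ∈ W is the orthogonal projection of f onto W. Writing g = a_0 + a_1 x + a_2 x^2, the coefficients solve the normal equations G · a = b where
  G_{ij} = <φ_i, φ_j> and b_i = <f, φ_i>, with φ_0 = 1, φ_1 = x, φ_2 = x^2.
G =
  [2, 0, 2/3]
  [0, 2/3, 0]
  [2/3, 0, 2/5],
b = (-20/3, 26/15, -12/5).
Solving gives a_0 = -3, a_1 = 13/5, a_2 = -1, so
  g(x) = -x^2 + 13*x/5 - 3.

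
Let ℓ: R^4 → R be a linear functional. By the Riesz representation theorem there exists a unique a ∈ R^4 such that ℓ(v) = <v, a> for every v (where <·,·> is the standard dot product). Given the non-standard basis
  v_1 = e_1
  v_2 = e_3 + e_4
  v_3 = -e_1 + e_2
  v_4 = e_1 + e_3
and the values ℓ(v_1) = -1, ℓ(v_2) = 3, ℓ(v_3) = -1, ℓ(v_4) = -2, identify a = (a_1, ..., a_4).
a = (-1, -2, -1, 4)

Write a = (a_1, ..., a_4) in the standard basis. For each basis vector v_i, ℓ(v_i) = <v_i, a> is a linear equation in the a_j's. Collect the n equations into a matrix system V a = ℓ, where row i of V is v_i (expressed in the standard basis). Since V is invertible (lower-triangular with 1s on the diagonal, up to permutation), solve by back-substitution:
  V =
[[1, 0, 0, 0],
 [0, 0, 1, 1],
 [-1, 1, 0, 0],
 [1, 0, 1, 0]]
  V a = (-1, 3, -1, -2)
Solving gives a = (-1, -2, -1, 4).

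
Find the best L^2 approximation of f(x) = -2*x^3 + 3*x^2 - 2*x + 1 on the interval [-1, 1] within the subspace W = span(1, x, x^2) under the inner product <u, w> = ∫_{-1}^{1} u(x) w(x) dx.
g(x) = 3*x^2 - 16*x/5 + 1

The best approximation g ∈ W is the orthogonal projection of f onto W. Writing g = a_0 + a_1 x + a_2 x^2, the coefficients solve the normal equations G · a = b where
  G_{ij} = <φ_i, φ_j> and b_i = <f, φ_i>, with φ_0 = 1, φ_1 = x, φ_2 = x^2.
G =
  [2, 0, 2/3]
  [0, 2/3, 0]
  [2/3, 0, 2/5],
b = (4, -32/15, 28/15).
Solving gives a_0 = 1, a_1 = -16/5, a_2 = 3, so
  g(x) = 3*x^2 - 16*x/5 + 1.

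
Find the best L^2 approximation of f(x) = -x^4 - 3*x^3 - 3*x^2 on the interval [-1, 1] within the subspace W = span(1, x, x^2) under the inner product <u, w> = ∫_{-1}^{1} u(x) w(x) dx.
g(x) = -27*x^2/7 - 9*x/5 + 3/35

The best approximation g ∈ W is the orthogonal projection of f onto W. Writing g = a_0 + a_1 x + a_2 x^2, the coefficients solve the normal equations G · a = b where
  G_{ij} = <φ_i, φ_j> and b_i = <f, φ_i>, with φ_0 = 1, φ_1 = x, φ_2 = x^2.
G =
  [2, 0, 2/3]
  [0, 2/3, 0]
  [2/3, 0, 2/5],
b = (-12/5, -6/5, -52/35).
Solving gives a_0 = 3/35, a_1 = -9/5, a_2 = -27/7, so
  g(x) = -27*x^2/7 - 9*x/5 + 3/35.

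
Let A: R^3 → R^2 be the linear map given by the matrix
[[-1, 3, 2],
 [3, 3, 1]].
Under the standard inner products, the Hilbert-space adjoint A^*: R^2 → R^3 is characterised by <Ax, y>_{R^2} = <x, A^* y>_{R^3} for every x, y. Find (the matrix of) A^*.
A^* = A^T =
[[-1, 3],
 [3, 3],
 [2, 1]]

For real matrices with standard dot products, the defining identity <Ax, y> = <x, A^* y> gives (Ax)^T y = x^T (A^*) y, i.e. x^T A^T y = x^T (A^*) y. Since this holds for all x, y, we must have A^* = A^T. Therefore
A^* =
[[-1, 3],
 [3, 3],
 [2, 1]].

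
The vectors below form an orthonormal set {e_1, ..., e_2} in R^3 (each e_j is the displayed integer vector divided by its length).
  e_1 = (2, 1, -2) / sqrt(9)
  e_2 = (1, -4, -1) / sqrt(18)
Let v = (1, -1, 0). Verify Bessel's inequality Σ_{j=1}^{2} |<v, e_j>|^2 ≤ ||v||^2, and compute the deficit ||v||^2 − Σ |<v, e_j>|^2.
Σ |<v, e_j>|^2 = 3/2; ||v||^2 = 2; deficit = 1/2

Write each e_j = u_j / sqrt(<u_j, u_j>) where u_j is the displayed integer vector. Then <v, e_j> = <v, u_j> / sqrt(<u_j, u_j>), so |<v, e_j>|^2 = <v, u_j>^2 / <u_j, u_j>.
Coefficients: <v, e_1> = 1/sqrt(9), <v, e_2> = 5/sqrt(18).
Square and sum: Σ |<v, e_j>|^2 = 3/2.
Compute ||v||^2 = v·v = 2.
Deficit = 2 − 3/2 = 1/2 ≥ 0, confirming Bessel's inequality. (The deficit equals ||v − Σ <v,e_j> e_j||^2, the squared distance from v to span{e_j}.)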